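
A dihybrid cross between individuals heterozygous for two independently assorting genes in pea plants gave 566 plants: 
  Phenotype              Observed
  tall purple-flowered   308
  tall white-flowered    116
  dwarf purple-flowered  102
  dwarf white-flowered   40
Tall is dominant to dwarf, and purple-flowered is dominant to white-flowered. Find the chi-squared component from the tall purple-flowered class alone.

A dihybrid F₂ with independent assortment and complete dominance at both loci gives a 9:3:3:1 phenotypic ratio.
Total ratio parts = 16. Expected numbers out of 566:
  tall purple-flowered: 566 × 9/16 = 318.375
  tall white-flowered: 566 × 3/16 = 106.125
  dwarf purple-flowered: 566 × 3/16 = 106.125
  dwarf white-flowered: 566 × 1/16 = 35.375
Contribution of tall purple-flowered: (308 − 318.375)² / 318.375 = 0.3381

0.338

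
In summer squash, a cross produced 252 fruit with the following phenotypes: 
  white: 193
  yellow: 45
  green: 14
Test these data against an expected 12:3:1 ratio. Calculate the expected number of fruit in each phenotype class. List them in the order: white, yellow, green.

Total ratio parts = 16. Expected numbers out of 252:
  white: 252 × 12/16 = 189
  yellow: 252 × 3/16 = 47.25
  green: 252 × 1/16 = 15.75

189, 47.25, 15.75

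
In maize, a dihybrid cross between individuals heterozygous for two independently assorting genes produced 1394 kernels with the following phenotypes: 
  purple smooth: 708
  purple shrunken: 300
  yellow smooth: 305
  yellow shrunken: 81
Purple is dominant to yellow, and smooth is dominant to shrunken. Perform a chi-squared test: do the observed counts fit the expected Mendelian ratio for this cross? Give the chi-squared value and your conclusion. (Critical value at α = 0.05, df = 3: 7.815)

A dihybrid F₂ with independent assortment and complete dominance at both loci gives a 9:3:3:1 phenotypic ratio.
Total ratio parts = 16. Expected numbers out of 1394:
  purple smooth: 1394 × 9/16 = 784.125
  purple shrunken: 1394 × 3/16 = 261.375
  yellow smooth: 1394 × 3/16 = 261.375
  yellow shrunken: 1394 × 1/16 = 87.125
χ² = Σ (O − E)² / E
  purple smooth: (708 − 784.125)² / 784.125 = 7.3904
  purple shrunken: (300 − 261.375)² / 261.375 = 5.7079
  yellow smooth: (305 − 261.375)² / 261.375 = 7.2813
  yellow shrunken: (81 − 87.125)² / 87.125 = 0.4306
χ² = 7.3904 + 5.7079 + 7.2813 + 0.4306 = 20.8102 ≈ 20.810
Degrees of freedom = 4 − 1 = 3; critical value at α = 0.05 is 7.815.
Since 20.810 > 7.815, we reject the null hypothesis — the data do not fit the 9:3:3:1 ratio.

20.810; not consistent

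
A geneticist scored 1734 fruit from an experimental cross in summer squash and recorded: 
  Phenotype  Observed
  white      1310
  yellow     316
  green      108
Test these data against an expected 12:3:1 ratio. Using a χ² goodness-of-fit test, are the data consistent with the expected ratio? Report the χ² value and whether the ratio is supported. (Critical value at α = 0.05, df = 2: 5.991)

Expected counts for N = 1734 under a 12:3:1 ratio (total parts = 16):
  white: 1734 × 12/16 = 1300.5
  yellow: 1734 × 3/16 = 325.125
  green: 1734 × 1/16 = 108.375
χ² = Σ (O − E)² / E
  white: (1310 − 1300.5)² / 1300.5 = 0.0694
  yellow: (316 − 325.125)² / 325.125 = 0.2561
  green: (108 − 108.375)² / 108.375 = 0.0013
χ² = 0.0694 + 0.2561 + 0.0013 = 0.3268 ≈ 0.327
Degrees of freedom = 3 − 1 = 2; critical value at α = 0.05 is 5.991.
Since 0.327 < 5.991, we fail to reject the null hypothesis — the data are consistent with the 12:3:1 ratio.

0.327; consistent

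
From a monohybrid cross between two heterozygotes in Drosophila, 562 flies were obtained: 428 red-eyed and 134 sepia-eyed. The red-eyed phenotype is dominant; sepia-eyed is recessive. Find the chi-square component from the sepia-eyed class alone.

0.301

For a monohybrid cross between heterozygotes with complete dominance, the expected phenotypic ratio is 3:1.
Total ratio parts = 4. Expected numbers out of 562:
  red-eyed: 562 × 3/4 = 421.5
  sepia-eyed: 562 × 1/4 = 140.5
Contribution of sepia-eyed: (134 − 140.5)² / 140.5 = 0.3007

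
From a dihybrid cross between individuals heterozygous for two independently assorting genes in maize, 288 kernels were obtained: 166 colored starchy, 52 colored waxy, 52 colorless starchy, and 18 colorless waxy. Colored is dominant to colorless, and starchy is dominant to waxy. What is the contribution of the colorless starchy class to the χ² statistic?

A dihybrid F₂ with independent assortment and complete dominance at both loci gives a 9:3:3:1 phenotypic ratio.
Expected counts for N = 288 under a 9:3:3:1 ratio (total parts = 16):
  colored starchy: 288 × 9/16 = 162
  colored waxy: 288 × 3/16 = 54
  colorless starchy: 288 × 3/16 = 54
  colorless waxy: 288 × 1/16 = 18
Contribution of colorless starchy: (52 − 54)² / 54 = 0.0741

0.074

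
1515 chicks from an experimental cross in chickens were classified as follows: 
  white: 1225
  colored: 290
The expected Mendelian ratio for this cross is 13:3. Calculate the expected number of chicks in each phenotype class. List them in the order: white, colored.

1230.9375, 284.0625

Total ratio parts = 16. Expected numbers out of 1515:
  white: 1515 × 13/16 = 1230.9375
  colored: 1515 × 3/16 = 284.0625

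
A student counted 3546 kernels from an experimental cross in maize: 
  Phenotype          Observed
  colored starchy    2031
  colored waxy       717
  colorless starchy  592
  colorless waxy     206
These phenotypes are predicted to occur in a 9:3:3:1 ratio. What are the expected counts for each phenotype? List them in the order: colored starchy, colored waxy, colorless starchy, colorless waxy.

1994.625, 664.875, 664.875, 221.625

The 9:3:3:1 ratio has 16 parts, so with N = 3546 the expected counts are:
  colored starchy: 3546 × 9/16 = 1994.625
  colored waxy: 3546 × 3/16 = 664.875
  colorless starchy: 3546 × 3/16 = 664.875
  colorless waxy: 3546 × 1/16 = 221.625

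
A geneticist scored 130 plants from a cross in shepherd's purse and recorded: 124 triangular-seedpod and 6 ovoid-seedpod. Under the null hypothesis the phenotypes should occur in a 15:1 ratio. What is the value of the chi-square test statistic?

0.593

Expected counts for N = 130 under a 15:1 ratio (total parts = 16):
  triangular-seedpod: 130 × 15/16 = 121.875
  ovoid-seedpod: 130 × 1/16 = 8.125
χ² = Σ (O − E)² / E
  triangular-seedpod: (124 − 121.875)² / 121.875 = 0.0371
  ovoid-seedpod: (6 − 8.125)² / 8.125 = 0.5558
χ² = 0.0371 + 0.5558 = 0.5929 ≈ 0.593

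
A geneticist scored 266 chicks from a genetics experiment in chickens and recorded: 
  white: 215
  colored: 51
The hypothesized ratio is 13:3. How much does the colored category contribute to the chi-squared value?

0.025

The 13:3 ratio has 16 parts, so with N = 266 the expected counts are:
  white: 266 × 13/16 = 216.125
  colored: 266 × 3/16 = 49.875
Contribution of colored: (51 − 49.875)² / 49.875 = 0.0254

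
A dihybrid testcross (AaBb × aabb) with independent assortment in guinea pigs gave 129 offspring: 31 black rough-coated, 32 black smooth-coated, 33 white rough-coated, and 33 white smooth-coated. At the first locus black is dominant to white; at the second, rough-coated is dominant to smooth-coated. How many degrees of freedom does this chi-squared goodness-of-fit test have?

A dihybrid testcross with independent assortment gives a 1:1:1:1 ratio.
A goodness-of-fit test with 4 phenotype classes has df = 4 − 1 = 3.

3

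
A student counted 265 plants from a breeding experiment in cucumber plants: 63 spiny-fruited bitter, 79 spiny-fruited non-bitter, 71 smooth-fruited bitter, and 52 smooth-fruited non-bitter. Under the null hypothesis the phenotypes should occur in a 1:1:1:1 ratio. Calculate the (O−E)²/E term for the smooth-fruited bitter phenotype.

The 1:1:1:1 ratio has 4 parts, so with N = 265 the expected counts are:
  spiny-fruited bitter: 265 × 1/4 = 66.25
  spiny-fruited non-bitter: 265 × 1/4 = 66.25
  smooth-fruited bitter: 265 × 1/4 = 66.25
  smooth-fruited non-bitter: 265 × 1/4 = 66.25
Contribution of smooth-fruited bitter: (71 − 66.25)² / 66.25 = 0.3406

0.341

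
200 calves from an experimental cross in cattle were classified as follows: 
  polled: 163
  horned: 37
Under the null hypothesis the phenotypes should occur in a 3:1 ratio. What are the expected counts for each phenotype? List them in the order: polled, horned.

Under the 3:1 hypothesis (Σ ratio = 4, N = 200):
  polled: 200 × 3/4 = 150
  horned: 200 × 1/4 = 50

150, 50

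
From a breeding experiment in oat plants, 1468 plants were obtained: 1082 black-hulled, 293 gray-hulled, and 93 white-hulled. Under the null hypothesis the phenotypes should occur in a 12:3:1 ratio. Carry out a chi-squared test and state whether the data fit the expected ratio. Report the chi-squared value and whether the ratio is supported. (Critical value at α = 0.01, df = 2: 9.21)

1.490; consistent

Expected counts for N = 1468 under a 12:3:1 ratio (total parts = 16):
  black-hulled: 1468 × 12/16 = 1101
  gray-hulled: 1468 × 3/16 = 275.25
  white-hulled: 1468 × 1/16 = 91.75
χ² = Σ (O − E)² / E
  black-hulled: (1082 − 1101)² / 1101 = 0.3279
  gray-hulled: (293 − 275.25)² / 275.25 = 1.1446
  white-hulled: (93 − 91.75)² / 91.75 = 0.0170
χ² = 0.3279 + 1.1446 + 0.0170 = 1.4895 ≈ 1.490
Degrees of freedom = 3 − 1 = 2; critical value at α = 0.01 is 9.21.
Since 1.490 < 9.21, we fail to reject the null hypothesis — the data are consistent with the 12:3:1 ratio.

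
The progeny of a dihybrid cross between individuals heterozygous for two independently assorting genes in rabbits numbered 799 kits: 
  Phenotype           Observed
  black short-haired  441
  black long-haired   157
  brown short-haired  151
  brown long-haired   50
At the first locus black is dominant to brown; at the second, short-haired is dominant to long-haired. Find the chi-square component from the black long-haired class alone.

0.345

A dihybrid F₂ with independent assortment and complete dominance at both loci gives a 9:3:3:1 phenotypic ratio.
Under the 9:3:3:1 hypothesis (Σ ratio = 16, N = 799):
  black short-haired: 799 × 9/16 = 449.4375
  black long-haired: 799 × 3/16 = 149.8125
  brown short-haired: 799 × 3/16 = 149.8125
  brown long-haired: 799 × 1/16 = 49.9375
Contribution of black long-haired: (157 − 149.8125)² / 149.8125 = 0.3448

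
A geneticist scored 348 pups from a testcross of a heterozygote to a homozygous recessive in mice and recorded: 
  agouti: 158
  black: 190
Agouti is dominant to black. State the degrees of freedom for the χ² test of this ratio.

1

A testcross of a heterozygote (Aa × aa) gives a 1:1 phenotypic ratio.
A goodness-of-fit test with 2 phenotype classes has df = 2 − 1 = 1.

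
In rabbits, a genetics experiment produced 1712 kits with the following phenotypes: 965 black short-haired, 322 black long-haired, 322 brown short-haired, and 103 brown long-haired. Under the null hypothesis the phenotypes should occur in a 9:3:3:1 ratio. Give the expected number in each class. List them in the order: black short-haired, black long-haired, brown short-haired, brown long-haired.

The 9:3:3:1 ratio has 16 parts, so with N = 1712 the expected counts are:
  black short-haired: 1712 × 9/16 = 963
  black long-haired: 1712 × 3/16 = 321
  brown short-haired: 1712 × 3/16 = 321
  brown long-haired: 1712 × 1/16 = 107

963, 321, 321, 107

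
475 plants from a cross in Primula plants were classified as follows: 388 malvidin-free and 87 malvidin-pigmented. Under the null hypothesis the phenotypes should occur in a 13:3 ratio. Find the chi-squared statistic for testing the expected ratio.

0.059

The 13:3 ratio has 16 parts, so with N = 475 the expected counts are:
  malvidin-free: 475 × 13/16 = 385.9375
  malvidin-pigmented: 475 × 3/16 = 89.0625
χ² = Σ (O − E)² / E
  malvidin-free: (388 − 385.9375)² / 385.9375 = 0.0110
  malvidin-pigmented: (87 − 89.0625)² / 89.0625 = 0.0478
χ² = 0.0110 + 0.0478 = 0.0588 ≈ 0.059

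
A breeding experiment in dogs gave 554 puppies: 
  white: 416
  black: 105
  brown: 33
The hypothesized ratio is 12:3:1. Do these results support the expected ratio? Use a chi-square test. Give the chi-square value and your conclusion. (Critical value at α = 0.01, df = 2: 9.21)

0.089; consistent

Expected counts for N = 554 under a 12:3:1 ratio (total parts = 16):
  white: 554 × 12/16 = 415.5
  black: 554 × 3/16 = 103.875
  brown: 554 × 1/16 = 34.625
χ² = Σ (O − E)² / E
  white: (416 − 415.5)² / 415.5 = 0.0006
  black: (105 − 103.875)² / 103.875 = 0.0122
  brown: (33 − 34.625)² / 34.625 = 0.0763
χ² = 0.0006 + 0.0122 + 0.0763 = 0.0891 ≈ 0.089
Degrees of freedom = 3 − 1 = 2; critical value at α = 0.01 is 9.21.
Since 0.089 < 9.21, we fail to reject the null hypothesis — the data are consistent with the 12:3:1 ratio.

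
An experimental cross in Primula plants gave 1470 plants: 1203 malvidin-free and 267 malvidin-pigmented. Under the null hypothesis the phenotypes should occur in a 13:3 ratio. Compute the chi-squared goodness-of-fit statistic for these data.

0.332

The 13:3 ratio has 16 parts, so with N = 1470 the expected counts are:
  malvidin-free: 1470 × 13/16 = 1194.375
  malvidin-pigmented: 1470 × 3/16 = 275.625
χ² = Σ (O − E)² / E
  malvidin-free: (1203 − 1194.375)² / 1194.375 = 0.0623
  malvidin-pigmented: (267 − 275.625)² / 275.625 = 0.2699
χ² = 0.0623 + 0.2699 = 0.3322 ≈ 0.332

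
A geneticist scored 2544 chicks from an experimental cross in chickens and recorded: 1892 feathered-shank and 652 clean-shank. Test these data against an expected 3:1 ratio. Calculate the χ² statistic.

0.537

Total ratio parts = 4. Expected numbers out of 2544:
  feathered-shank: 2544 × 3/4 = 1908
  clean-shank: 2544 × 1/4 = 636
χ² = Σ (O − E)² / E
  feathered-shank: (1892 − 1908)² / 1908 = 0.1342
  clean-shank: (652 − 636)² / 636 = 0.4025
χ² = 0.1342 + 0.4025 = 0.5367 ≈ 0.537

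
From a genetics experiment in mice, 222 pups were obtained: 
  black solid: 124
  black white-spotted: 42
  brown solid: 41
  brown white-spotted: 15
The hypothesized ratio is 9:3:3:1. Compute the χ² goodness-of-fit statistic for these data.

0.110

Under the 9:3:3:1 hypothesis (Σ ratio = 16, N = 222):
  black solid: 222 × 9/16 = 124.875
  black white-spotted: 222 × 3/16 = 41.625
  brown solid: 222 × 3/16 = 41.625
  brown white-spotted: 222 × 1/16 = 13.875
χ² = Σ (O − E)² / E
  black solid: (124 − 124.875)² / 124.875 = 0.0061
  black white-spotted: (42 − 41.625)² / 41.625 = 0.0034
  brown solid: (41 − 41.625)² / 41.625 = 0.0094
  brown white-spotted: (15 − 13.875)² / 13.875 = 0.0912
χ² = 0.0061 + 0.0034 + 0.0094 + 0.0912 = 0.1101 ≈ 0.110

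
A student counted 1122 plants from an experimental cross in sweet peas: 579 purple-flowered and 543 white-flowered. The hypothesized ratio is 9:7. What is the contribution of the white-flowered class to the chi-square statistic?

5.535

Total ratio parts = 16. Expected numbers out of 1122:
  purple-flowered: 1122 × 9/16 = 631.125
  white-flowered: 1122 × 7/16 = 490.875
Contribution of white-flowered: (543 − 490.875)² / 490.875 = 5.5350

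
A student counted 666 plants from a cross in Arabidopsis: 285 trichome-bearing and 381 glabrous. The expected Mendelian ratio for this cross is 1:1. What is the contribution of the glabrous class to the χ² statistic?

6.919

The 1:1 ratio has 2 parts, so with N = 666 the expected counts are:
  trichome-bearing: 666 × 1/2 = 333
  glabrous: 666 × 1/2 = 333
Contribution of glabrous: (381 − 333)² / 333 = 6.9189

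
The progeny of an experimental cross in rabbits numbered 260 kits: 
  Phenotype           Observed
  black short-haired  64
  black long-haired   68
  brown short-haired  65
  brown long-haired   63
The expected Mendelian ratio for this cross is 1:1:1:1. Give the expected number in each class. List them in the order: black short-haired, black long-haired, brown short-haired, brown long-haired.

Total ratio parts = 4. Expected numbers out of 260:
  black short-haired: 260 × 1/4 = 65
  black long-haired: 260 × 1/4 = 65
  brown short-haired: 260 × 1/4 = 65
  brown long-haired: 260 × 1/4 = 65

65, 65, 65, 65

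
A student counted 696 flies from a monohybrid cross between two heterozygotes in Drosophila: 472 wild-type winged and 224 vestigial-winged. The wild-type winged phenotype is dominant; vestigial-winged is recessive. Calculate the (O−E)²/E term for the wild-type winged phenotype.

For a monohybrid cross between heterozygotes with complete dominance, the expected phenotypic ratio is 3:1.
Under the 3:1 hypothesis (Σ ratio = 4, N = 696):
  wild-type winged: 696 × 3/4 = 522
  vestigial-winged: 696 × 1/4 = 174
Contribution of wild-type winged: (472 − 522)² / 522 = 4.7893

4.789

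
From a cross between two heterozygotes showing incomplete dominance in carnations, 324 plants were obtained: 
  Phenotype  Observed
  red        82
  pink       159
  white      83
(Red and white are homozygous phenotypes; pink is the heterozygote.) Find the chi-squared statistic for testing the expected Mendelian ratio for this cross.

With incomplete dominance, a heterozygote × heterozygote cross gives a 1:2:1 phenotypic ratio.
Expected counts for N = 324 under a 1:2:1 ratio (total parts = 4):
  red: 324 × 1/4 = 81
  pink: 324 × 2/4 = 162
  white: 324 × 1/4 = 81
χ² = Σ (O − E)² / E
  red: (82 − 81)² / 81 = 0.0123
  pink: (159 − 162)² / 162 = 0.0556
  white: (83 − 81)² / 81 = 0.0494
χ² = 0.0123 + 0.0556 + 0.0494 = 0.1173 ≈ 0.117

0.117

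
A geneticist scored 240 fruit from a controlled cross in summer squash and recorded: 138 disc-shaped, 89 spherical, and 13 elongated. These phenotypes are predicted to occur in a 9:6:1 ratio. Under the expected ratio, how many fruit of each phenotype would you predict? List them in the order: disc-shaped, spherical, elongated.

Total ratio parts = 16. Expected numbers out of 240:
  disc-shaped: 240 × 9/16 = 135
  spherical: 240 × 6/16 = 90
  elongated: 240 × 1/16 = 15

135, 90, 15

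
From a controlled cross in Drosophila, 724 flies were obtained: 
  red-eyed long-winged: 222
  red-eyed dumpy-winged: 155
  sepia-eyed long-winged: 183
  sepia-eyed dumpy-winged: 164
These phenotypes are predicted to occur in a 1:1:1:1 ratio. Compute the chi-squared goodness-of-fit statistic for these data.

14.641

Under the 1:1:1:1 hypothesis (Σ ratio = 4, N = 724):
  red-eyed long-winged: 724 × 1/4 = 181
  red-eyed dumpy-winged: 724 × 1/4 = 181
  sepia-eyed long-winged: 724 × 1/4 = 181
  sepia-eyed dumpy-winged: 724 × 1/4 = 181
χ² = Σ (O − E)² / E
  red-eyed long-winged: (222 − 181)² / 181 = 9.2873
  red-eyed dumpy-winged: (155 − 181)² / 181 = 3.7348
  sepia-eyed long-winged: (183 − 181)² / 181 = 0.0221
  sepia-eyed dumpy-winged: (164 − 181)² / 181 = 1.5967
χ² = 9.2873 + 3.7348 + 0.0221 + 1.5967 = 14.6409 ≈ 14.641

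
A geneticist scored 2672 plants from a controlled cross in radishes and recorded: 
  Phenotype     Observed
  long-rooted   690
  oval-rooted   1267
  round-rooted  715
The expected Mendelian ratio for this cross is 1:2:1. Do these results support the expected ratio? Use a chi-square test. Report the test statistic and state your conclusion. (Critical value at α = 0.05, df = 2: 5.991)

Total ratio parts = 4. Expected numbers out of 2672:
  long-rooted: 2672 × 1/4 = 668
  oval-rooted: 2672 × 2/4 = 1336
  round-rooted: 2672 × 1/4 = 668
χ² = Σ (O − E)² / E
  long-rooted: (690 − 668)² / 668 = 0.7246
  oval-rooted: (1267 − 1336)² / 1336 = 3.5636
  round-rooted: (715 − 668)² / 668 = 3.3069
χ² = 0.7246 + 3.5636 + 3.3069 = 7.5951 ≈ 7.595
Degrees of freedom = 3 − 1 = 2; critical value at α = 0.05 is 5.991.
Since 7.595 > 5.991, we reject the null hypothesis — the data do not fit the 1:2:1 ratio.

7.595; not consistent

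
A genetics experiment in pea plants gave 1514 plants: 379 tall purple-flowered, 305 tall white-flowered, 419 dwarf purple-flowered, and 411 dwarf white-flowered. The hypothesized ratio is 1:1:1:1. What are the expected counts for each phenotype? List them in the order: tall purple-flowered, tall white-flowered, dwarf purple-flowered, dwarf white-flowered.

378.5, 378.5, 378.5, 378.5

The 1:1:1:1 ratio has 4 parts, so with N = 1514 the expected counts are:
  tall purple-flowered: 1514 × 1/4 = 378.5
  tall white-flowered: 1514 × 1/4 = 378.5
  dwarf purple-flowered: 1514 × 1/4 = 378.5
  dwarf white-flowered: 1514 × 1/4 = 378.5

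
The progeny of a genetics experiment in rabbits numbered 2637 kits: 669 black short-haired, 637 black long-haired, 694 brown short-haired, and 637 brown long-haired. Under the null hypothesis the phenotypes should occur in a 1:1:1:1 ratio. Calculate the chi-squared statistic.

The 1:1:1:1 ratio has 4 parts, so with N = 2637 the expected counts are:
  black short-haired: 2637 × 1/4 = 659.25
  black long-haired: 2637 × 1/4 = 659.25
  brown short-haired: 2637 × 1/4 = 659.25
  brown long-haired: 2637 × 1/4 = 659.25
χ² = Σ (O − E)² / E
  black short-haired: (669 − 659.25)² / 659.25 = 0.1442
  black long-haired: (637 − 659.25)² / 659.25 = 0.7509
  brown short-haired: (694 − 659.25)² / 659.25 = 1.8317
  brown long-haired: (637 − 659.25)² / 659.25 = 0.7509
χ² = 0.1442 + 0.7509 + 1.8317 + 0.7509 = 3.4777 ≈ 3.478

3.478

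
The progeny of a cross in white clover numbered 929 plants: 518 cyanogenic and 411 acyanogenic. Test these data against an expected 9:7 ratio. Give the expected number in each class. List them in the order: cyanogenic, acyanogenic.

522.5625, 406.4375

Expected counts for N = 929 under a 9:7 ratio (total parts = 16):
  cyanogenic: 929 × 9/16 = 522.5625
  acyanogenic: 929 × 7/16 = 406.4375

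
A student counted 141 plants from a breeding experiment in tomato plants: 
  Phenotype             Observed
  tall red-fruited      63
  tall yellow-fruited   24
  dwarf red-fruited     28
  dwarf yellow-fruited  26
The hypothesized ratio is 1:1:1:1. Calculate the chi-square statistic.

29.355

Total ratio parts = 4. Expected numbers out of 141:
  tall red-fruited: 141 × 1/4 = 35.25
  tall yellow-fruited: 141 × 1/4 = 35.25
  dwarf red-fruited: 141 × 1/4 = 35.25
  dwarf yellow-fruited: 141 × 1/4 = 35.25
χ² = Σ (O − E)² / E
  tall red-fruited: (63 − 35.25)² / 35.25 = 21.8457
  tall yellow-fruited: (24 − 35.25)² / 35.25 = 3.5904
  dwarf red-fruited: (28 − 35.25)² / 35.25 = 1.4911
  dwarf yellow-fruited: (26 − 35.25)² / 35.25 = 2.4273
χ² = 21.8457 + 3.5904 + 1.4911 + 2.4273 = 29.3545 ≈ 29.355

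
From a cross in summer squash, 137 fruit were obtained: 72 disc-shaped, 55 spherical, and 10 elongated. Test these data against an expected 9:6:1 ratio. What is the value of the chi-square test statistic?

Total ratio parts = 16. Expected numbers out of 137:
  disc-shaped: 137 × 9/16 = 77.0625
  spherical: 137 × 6/16 = 51.375
  elongated: 137 × 1/16 = 8.5625
χ² = Σ (O − E)² / E
  disc-shaped: (72 − 77.0625)² / 77.0625 = 0.3326
  spherical: (55 − 51.375)² / 51.375 = 0.2558
  elongated: (10 − 8.5625)² / 8.5625 = 0.2413
χ² = 0.3326 + 0.2558 + 0.2413 = 0.8297 ≈ 0.830

0.830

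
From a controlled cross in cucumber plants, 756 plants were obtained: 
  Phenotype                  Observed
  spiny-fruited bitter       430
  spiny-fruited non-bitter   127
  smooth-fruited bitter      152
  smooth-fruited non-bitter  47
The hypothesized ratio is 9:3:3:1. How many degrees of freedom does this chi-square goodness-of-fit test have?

3

A goodness-of-fit test with 4 phenotype classes has df = 4 − 1 = 3.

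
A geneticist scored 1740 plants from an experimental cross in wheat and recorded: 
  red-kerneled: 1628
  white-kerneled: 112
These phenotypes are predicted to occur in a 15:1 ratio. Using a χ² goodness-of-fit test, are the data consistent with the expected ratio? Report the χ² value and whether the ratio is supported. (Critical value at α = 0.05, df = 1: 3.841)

Under the 15:1 hypothesis (Σ ratio = 16, N = 1740):
  red-kerneled: 1740 × 15/16 = 1631.25
  white-kerneled: 1740 × 1/16 = 108.75
χ² = Σ (O − E)² / E
  red-kerneled: (1628 − 1631.25)² / 1631.25 = 0.0065
  white-kerneled: (112 − 108.75)² / 108.75 = 0.0971
χ² = 0.0065 + 0.0971 = 0.1036 ≈ 0.104
Degrees of freedom = 2 − 1 = 1; critical value at α = 0.05 is 3.841.
Since 0.104 < 3.841, we fail to reject the null hypothesis — the data are consistent with the 15:1 ratio.

0.104; consistent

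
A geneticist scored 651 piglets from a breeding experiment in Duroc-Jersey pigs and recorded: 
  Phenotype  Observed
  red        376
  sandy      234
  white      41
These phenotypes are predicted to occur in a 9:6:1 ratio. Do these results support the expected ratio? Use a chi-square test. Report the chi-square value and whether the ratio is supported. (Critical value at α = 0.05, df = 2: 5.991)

0.685; consistent

Expected counts for N = 651 under a 9:6:1 ratio (total parts = 16):
  red: 651 × 9/16 = 366.1875
  sandy: 651 × 6/16 = 244.125
  white: 651 × 1/16 = 40.6875
χ² = Σ (O − E)² / E
  red: (376 − 366.1875)² / 366.1875 = 0.2629
  sandy: (234 − 244.125)² / 244.125 = 0.4199
  white: (41 − 40.6875)² / 40.6875 = 0.0024
χ² = 0.2629 + 0.4199 + 0.0024 = 0.6852 ≈ 0.685
Degrees of freedom = 3 − 1 = 2; critical value at α = 0.05 is 5.991.
Since 0.685 < 5.991, we fail to reject the null hypothesis — the data are consistent with the 9:6:1 ratio.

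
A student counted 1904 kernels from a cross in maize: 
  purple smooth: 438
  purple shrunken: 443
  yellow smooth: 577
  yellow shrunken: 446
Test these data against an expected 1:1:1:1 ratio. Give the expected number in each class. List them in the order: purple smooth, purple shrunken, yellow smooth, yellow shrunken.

476, 476, 476, 476

Total ratio parts = 4. Expected numbers out of 1904:
  purple smooth: 1904 × 1/4 = 476
  purple shrunken: 1904 × 1/4 = 476
  yellow smooth: 1904 × 1/4 = 476
  yellow shrunken: 1904 × 1/4 = 476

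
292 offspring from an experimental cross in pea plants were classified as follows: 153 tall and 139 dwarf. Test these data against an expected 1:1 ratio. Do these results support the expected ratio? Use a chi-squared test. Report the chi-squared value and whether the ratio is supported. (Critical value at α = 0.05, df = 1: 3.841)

0.671; consistent

The 1:1 ratio has 2 parts, so with N = 292 the expected counts are:
  tall: 292 × 1/2 = 146
  dwarf: 292 × 1/2 = 146
χ² = Σ (O − E)² / E
  tall: (153 − 146)² / 146 = 0.3356
  dwarf: (139 − 146)² / 146 = 0.3356
χ² = 0.3356 + 0.3356 = 0.6712 ≈ 0.671
Degrees of freedom = 2 − 1 = 1; critical value at α = 0.05 is 3.841.
Since 0.671 < 3.841, we fail to reject the null hypothesis — the data are consistent with the 1:1 ratio.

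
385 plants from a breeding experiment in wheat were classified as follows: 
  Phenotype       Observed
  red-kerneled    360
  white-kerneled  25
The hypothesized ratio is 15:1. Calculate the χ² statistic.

0.039

The 15:1 ratio has 16 parts, so with N = 385 the expected counts are:
  red-kerneled: 385 × 15/16 = 360.9375
  white-kerneled: 385 × 1/16 = 24.0625
χ² = Σ (O − E)² / E
  red-kerneled: (360 − 360.9375)² / 360.9375 = 0.0024
  white-kerneled: (25 − 24.0625)² / 24.0625 = 0.0365
χ² = 0.0024 + 0.0365 = 0.0389 ≈ 0.039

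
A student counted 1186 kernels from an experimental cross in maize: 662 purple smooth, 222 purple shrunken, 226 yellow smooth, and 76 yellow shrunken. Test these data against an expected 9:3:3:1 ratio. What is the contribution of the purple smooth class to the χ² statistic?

0.039

Total ratio parts = 16. Expected numbers out of 1186:
  purple smooth: 1186 × 9/16 = 667.125
  purple shrunken: 1186 × 3/16 = 222.375
  yellow smooth: 1186 × 3/16 = 222.375
  yellow shrunken: 1186 × 1/16 = 74.125
Contribution of purple smooth: (662 − 667.125)² / 667.125 = 0.0394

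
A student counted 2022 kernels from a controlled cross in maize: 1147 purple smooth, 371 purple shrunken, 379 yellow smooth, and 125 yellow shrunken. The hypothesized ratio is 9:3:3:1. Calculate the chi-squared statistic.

0.271

Expected counts for N = 2022 under a 9:3:3:1 ratio (total parts = 16):
  purple smooth: 2022 × 9/16 = 1137.375
  purple shrunken: 2022 × 3/16 = 379.125
  yellow smooth: 2022 × 3/16 = 379.125
  yellow shrunken: 2022 × 1/16 = 126.375
χ² = Σ (O − E)² / E
  purple smooth: (1147 − 1137.375)² / 1137.375 = 0.0815
  purple shrunken: (371 − 379.125)² / 379.125 = 0.1741
  yellow smooth: (379 − 379.125)² / 379.125 = 0.0000
  yellow shrunken: (125 − 126.375)² / 126.375 = 0.0150
χ² = 0.0815 + 0.1741 + 0.0000 + 0.0150 = 0.2706 ≈ 0.271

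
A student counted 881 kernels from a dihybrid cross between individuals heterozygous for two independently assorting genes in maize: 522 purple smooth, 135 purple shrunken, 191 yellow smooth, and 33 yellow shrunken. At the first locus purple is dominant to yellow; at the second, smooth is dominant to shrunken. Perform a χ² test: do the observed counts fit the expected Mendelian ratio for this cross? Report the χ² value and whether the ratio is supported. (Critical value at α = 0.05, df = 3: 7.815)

A dihybrid F₂ with independent assortment and complete dominance at both loci gives a 9:3:3:1 phenotypic ratio.
Under the 9:3:3:1 hypothesis (Σ ratio = 16, N = 881):
  purple smooth: 881 × 9/16 = 495.5625
  purple shrunken: 881 × 3/16 = 165.1875
  yellow smooth: 881 × 3/16 = 165.1875
  yellow shrunken: 881 × 1/16 = 55.0625
χ² = Σ (O − E)² / E
  purple smooth: (522 − 495.5625)² / 495.5625 = 1.4104
  purple shrunken: (135 − 165.1875)² / 165.1875 = 5.5167
  yellow smooth: (191 − 165.1875)² / 165.1875 = 4.0335
  yellow shrunken: (33 − 55.0625)² / 55.0625 = 8.8400
χ² = 1.4104 + 5.5167 + 4.0335 + 8.8400 = 19.8006 ≈ 19.801
Degrees of freedom = 4 − 1 = 3; critical value at α = 0.05 is 7.815.
Since 19.801 > 7.815, we reject the null hypothesis — the data do not fit the 9:3:3:1 ratio.

19.801; not consistent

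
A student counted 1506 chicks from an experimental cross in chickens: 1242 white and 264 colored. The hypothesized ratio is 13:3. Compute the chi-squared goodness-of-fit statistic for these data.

Total ratio parts = 16. Expected numbers out of 1506:
  white: 1506 × 13/16 = 1223.625
  colored: 1506 × 3/16 = 282.375
χ² = Σ (O − E)² / E
  white: (1242 − 1223.625)² / 1223.625 = 0.2759
  colored: (264 − 282.375)² / 282.375 = 1.1957
χ² = 0.2759 + 1.1957 = 1.4716 ≈ 1.472

1.472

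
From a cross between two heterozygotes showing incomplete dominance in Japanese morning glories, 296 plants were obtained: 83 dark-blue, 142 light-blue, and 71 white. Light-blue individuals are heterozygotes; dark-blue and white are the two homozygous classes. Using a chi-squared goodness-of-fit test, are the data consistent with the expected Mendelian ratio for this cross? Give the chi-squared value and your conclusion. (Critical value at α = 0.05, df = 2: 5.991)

With incomplete dominance, a heterozygote × heterozygote cross gives a 1:2:1 phenotypic ratio.
Expected counts for N = 296 under a 1:2:1 ratio (total parts = 4):
  dark-blue: 296 × 1/4 = 74
  light-blue: 296 × 2/4 = 148
  white: 296 × 1/4 = 74
χ² = Σ (O − E)² / E
  dark-blue: (83 − 74)² / 74 = 1.0946
  light-blue: (142 − 148)² / 148 = 0.2432
  white: (71 − 74)² / 74 = 0.1216
χ² = 1.0946 + 0.2432 + 0.1216 = 1.4594 ≈ 1.459
Degrees of freedom = 3 − 1 = 2; critical value at α = 0.05 is 5.991.
Since 1.459 < 5.991, we fail to reject the null hypothesis — the data are consistent with the 1:2:1 ratio.

1.459; consistent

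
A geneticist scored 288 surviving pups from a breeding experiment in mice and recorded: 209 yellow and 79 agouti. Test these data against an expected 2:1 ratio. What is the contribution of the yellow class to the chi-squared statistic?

1.505

Total ratio parts = 3. Expected numbers out of 288:
  yellow: 288 × 2/3 = 192
  agouti: 288 × 1/3 = 96
Contribution of yellow: (209 − 192)² / 192 = 1.5052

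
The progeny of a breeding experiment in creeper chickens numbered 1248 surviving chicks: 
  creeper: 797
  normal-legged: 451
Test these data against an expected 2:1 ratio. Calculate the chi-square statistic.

The 2:1 ratio has 3 parts, so with N = 1248 the expected counts are:
  creeper: 1248 × 2/3 = 832
  normal-legged: 1248 × 1/3 = 416
χ² = Σ (O − E)² / E
  creeper: (797 − 832)² / 832 = 1.4724
  normal-legged: (451 − 416)² / 416 = 2.9447
χ² = 1.4724 + 2.9447 = 4.4171 ≈ 4.417

4.417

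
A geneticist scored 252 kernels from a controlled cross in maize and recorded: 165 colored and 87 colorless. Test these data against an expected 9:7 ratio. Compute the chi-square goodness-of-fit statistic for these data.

8.717

Under the 9:7 hypothesis (Σ ratio = 16, N = 252):
  colored: 252 × 9/16 = 141.75
  colorless: 252 × 7/16 = 110.25
χ² = Σ (O − E)² / E
  colored: (165 − 141.75)² / 141.75 = 3.8135
  colorless: (87 − 110.25)² / 110.25 = 4.9031
χ² = 3.8135 + 4.9031 = 8.7166 ≈ 8.717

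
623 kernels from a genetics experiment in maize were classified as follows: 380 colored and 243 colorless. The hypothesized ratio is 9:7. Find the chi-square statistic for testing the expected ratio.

Under the 9:7 hypothesis (Σ ratio = 16, N = 623):
  colored: 623 × 9/16 = 350.4375
  colorless: 623 × 7/16 = 272.5625
χ² = Σ (O − E)² / E
  colored: (380 − 350.4375)² / 350.4375 = 2.4939
  colorless: (243 − 272.5625)² / 272.5625 = 3.2064
χ² = 2.4939 + 3.2064 = 5.7003 ≈ 5.700

5.700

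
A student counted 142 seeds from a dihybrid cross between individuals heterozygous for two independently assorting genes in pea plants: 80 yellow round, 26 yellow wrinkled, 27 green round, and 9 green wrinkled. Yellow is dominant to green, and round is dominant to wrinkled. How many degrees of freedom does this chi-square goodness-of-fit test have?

A dihybrid F₂ with independent assortment and complete dominance at both loci gives a 9:3:3:1 phenotypic ratio.
A goodness-of-fit test with 4 phenotype classes has df = 4 − 1 = 3.

3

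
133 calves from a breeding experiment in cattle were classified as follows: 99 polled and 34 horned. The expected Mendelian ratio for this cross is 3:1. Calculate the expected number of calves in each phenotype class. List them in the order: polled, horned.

99.75, 33.25

Total ratio parts = 4. Expected numbers out of 133:
  polled: 133 × 3/4 = 99.75
  horned: 133 × 1/4 = 33.25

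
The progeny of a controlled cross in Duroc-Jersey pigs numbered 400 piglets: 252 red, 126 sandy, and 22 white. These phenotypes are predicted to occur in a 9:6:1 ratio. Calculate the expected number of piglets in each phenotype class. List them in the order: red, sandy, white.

225, 150, 25

Under the 9:6:1 hypothesis (Σ ratio = 16, N = 400):
  red: 400 × 9/16 = 225
  sandy: 400 × 6/16 = 150
  white: 400 × 1/16 = 25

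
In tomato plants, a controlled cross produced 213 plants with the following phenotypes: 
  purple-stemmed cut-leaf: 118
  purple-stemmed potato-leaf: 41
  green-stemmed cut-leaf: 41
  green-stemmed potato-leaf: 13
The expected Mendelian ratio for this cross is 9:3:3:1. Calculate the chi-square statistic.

Under the 9:3:3:1 hypothesis (Σ ratio = 16, N = 213):
  purple-stemmed cut-leaf: 213 × 9/16 = 119.8125
  purple-stemmed potato-leaf: 213 × 3/16 = 39.9375
  green-stemmed cut-leaf: 213 × 3/16 = 39.9375
  green-stemmed potato-leaf: 213 × 1/16 = 13.3125
χ² = Σ (O − E)² / E
  purple-stemmed cut-leaf: (118 − 119.8125)² / 119.8125 = 0.0274
  purple-stemmed potato-leaf: (41 − 39.9375)² / 39.9375 = 0.0283
  green-stemmed cut-leaf: (41 − 39.9375)² / 39.9375 = 0.0283
  green-stemmed potato-leaf: (13 − 13.3125)² / 13.3125 = 0.0073
χ² = 0.0274 + 0.0283 + 0.0283 + 0.0073 = 0.0913 ≈ 0.091

0.091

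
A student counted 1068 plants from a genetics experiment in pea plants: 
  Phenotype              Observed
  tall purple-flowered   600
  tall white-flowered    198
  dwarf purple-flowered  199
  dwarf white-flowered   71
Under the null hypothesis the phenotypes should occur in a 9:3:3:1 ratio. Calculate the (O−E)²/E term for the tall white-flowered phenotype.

The 9:3:3:1 ratio has 16 parts, so with N = 1068 the expected counts are:
  tall purple-flowered: 1068 × 9/16 = 600.75
  tall white-flowered: 1068 × 3/16 = 200.25
  dwarf purple-flowered: 1068 × 3/16 = 200.25
  dwarf white-flowered: 1068 × 1/16 = 66.75
Contribution of tall white-flowered: (198 − 200.25)² / 200.25 = 0.0253

0.025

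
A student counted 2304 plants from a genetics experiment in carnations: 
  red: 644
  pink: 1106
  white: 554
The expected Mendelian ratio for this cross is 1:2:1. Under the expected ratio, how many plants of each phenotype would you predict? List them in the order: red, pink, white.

576, 1152, 576

Expected counts for N = 2304 under a 1:2:1 ratio (total parts = 4):
  red: 2304 × 1/4 = 576
  pink: 2304 × 2/4 = 1152
  white: 2304 × 1/4 = 576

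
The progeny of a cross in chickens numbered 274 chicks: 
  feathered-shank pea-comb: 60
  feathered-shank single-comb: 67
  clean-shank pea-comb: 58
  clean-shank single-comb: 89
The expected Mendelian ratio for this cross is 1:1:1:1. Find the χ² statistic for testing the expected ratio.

8.832

The 1:1:1:1 ratio has 4 parts, so with N = 274 the expected counts are:
  feathered-shank pea-comb: 274 × 1/4 = 68.5
  feathered-shank single-comb: 274 × 1/4 = 68.5
  clean-shank pea-comb: 274 × 1/4 = 68.5
  clean-shank single-comb: 274 × 1/4 = 68.5
χ² = Σ (O − E)² / E
  feathered-shank pea-comb: (60 − 68.5)² / 68.5 = 1.0547
  feathered-shank single-comb: (67 − 68.5)² / 68.5 = 0.0328
  clean-shank pea-comb: (58 − 68.5)² / 68.5 = 1.6095
  clean-shank single-comb: (89 − 68.5)² / 68.5 = 6.1350
χ² = 1.0547 + 0.0328 + 1.6095 + 6.1350 = 8.832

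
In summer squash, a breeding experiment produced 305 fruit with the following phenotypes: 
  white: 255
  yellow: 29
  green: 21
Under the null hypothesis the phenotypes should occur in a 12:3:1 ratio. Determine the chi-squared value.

17.103

Total ratio parts = 16. Expected numbers out of 305:
  white: 305 × 12/16 = 228.75
  yellow: 305 × 3/16 = 57.1875
  green: 305 × 1/16 = 19.0625
χ² = Σ (O − E)² / E
  white: (255 − 228.75)² / 228.75 = 3.0123
  yellow: (29 − 57.1875)² / 57.1875 = 13.8935
  green: (21 − 19.0625)² / 19.0625 = 0.1969
χ² = 3.0123 + 13.8935 + 0.1969 = 17.1027 ≈ 17.103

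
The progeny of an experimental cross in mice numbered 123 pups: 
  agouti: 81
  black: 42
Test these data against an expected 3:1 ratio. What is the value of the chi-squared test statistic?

Total ratio parts = 4. Expected numbers out of 123:
  agouti: 123 × 3/4 = 92.25
  black: 123 × 1/4 = 30.75
χ² = Σ (O − E)² / E
  agouti: (81 − 92.25)² / 92.25 = 1.3720
  black: (42 − 30.75)² / 30.75 = 4.1159
χ² = 1.3720 + 4.1159 = 5.4879 ≈ 5.488

5.488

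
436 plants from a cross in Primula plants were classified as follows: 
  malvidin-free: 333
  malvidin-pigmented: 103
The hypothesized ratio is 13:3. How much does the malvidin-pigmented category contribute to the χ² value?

5.524

Expected counts for N = 436 under a 13:3 ratio (total parts = 16):
  malvidin-free: 436 × 13/16 = 354.25
  malvidin-pigmented: 436 × 3/16 = 81.75
Contribution of malvidin-pigmented: (103 − 81.75)² / 81.75 = 5.5237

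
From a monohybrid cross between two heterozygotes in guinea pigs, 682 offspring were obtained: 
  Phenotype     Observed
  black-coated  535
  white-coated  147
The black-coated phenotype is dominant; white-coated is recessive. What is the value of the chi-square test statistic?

4.319

For a monohybrid cross between heterozygotes with complete dominance, the expected phenotypic ratio is 3:1.
Under the 3:1 hypothesis (Σ ratio = 4, N = 682):
  black-coated: 682 × 3/4 = 511.5
  white-coated: 682 × 1/4 = 170.5
χ² = Σ (O − E)² / E
  black-coated: (535 − 511.5)² / 511.5 = 1.0797
  white-coated: (147 − 170.5)² / 170.5 = 3.2390
χ² = 1.0797 + 3.2390 = 4.3187 ≈ 4.319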